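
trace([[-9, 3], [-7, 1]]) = -8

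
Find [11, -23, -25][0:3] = [11, -23, -25]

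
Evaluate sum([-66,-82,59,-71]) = (-66) + (-82) + 59 + (-71)
= -160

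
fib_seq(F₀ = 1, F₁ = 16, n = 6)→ F_2 = F_1 + F_0 = 17
F_3 = F_2 + F_1 = 33
F_4 = F_3 + F_2 = 50
...
= [1, 16, 17, 33, 50, 83]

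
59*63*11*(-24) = -981288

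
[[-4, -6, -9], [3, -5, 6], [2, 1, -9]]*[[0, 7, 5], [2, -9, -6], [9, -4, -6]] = C[0][0] = (-4)*(0) + (-6)*(2) + (-9)*(9) = -93
C[0][1] = (-4)*(7) + (-6)*(-9) + (-9)*(-4) = 62
C[0][2] = (-4)*(5) + (-6)*(-6) + (-9)*(-6) = 70
C[1][0] = (3)*(0) + (-5)*(2) + (6)*(9) = 44
C[1][1] = (3)*(7) + (-5)*(-9) + (6)*(-4) = 42
C[1][2] = (3)*(5) + (-5)*(-6) + (6)*(-6) = 9
... (3 more cells)
= [[-93, 62, 70], [44, 42, 9], [-79, 41, 58]]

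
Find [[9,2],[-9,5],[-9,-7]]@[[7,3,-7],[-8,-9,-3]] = [[47, 9, -69], [-103, -72, 48], [-7, 36, 84]]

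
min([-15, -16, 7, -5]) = -16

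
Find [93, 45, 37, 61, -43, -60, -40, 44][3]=61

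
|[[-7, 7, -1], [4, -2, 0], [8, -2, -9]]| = (1)*(-7)*det([[-2, 0], [-2, -9]]) + (-1)*(7)*det([[4, 0], [8, -9]]) + (1)*(-1)*det([[4, -2], [8, -2]])
= -126 + 252 + -8
= 118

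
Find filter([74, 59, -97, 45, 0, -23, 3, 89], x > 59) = [74, 89]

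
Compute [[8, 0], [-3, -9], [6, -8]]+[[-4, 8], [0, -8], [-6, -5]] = [[4, 8], [-3, -17], [0, -13]]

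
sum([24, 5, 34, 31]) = 94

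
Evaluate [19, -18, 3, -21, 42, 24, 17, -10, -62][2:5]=[3, -21, 42]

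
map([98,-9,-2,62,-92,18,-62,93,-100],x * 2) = 98*2=196, -9*2=-18, -2*2=-4, 62*2=124, -92*2=-184, 18*2=36, -62*2=-124, 93*2=186, -100*2=-200
= [196, -18, -4, 124, -184, 36, -124, 186, -200]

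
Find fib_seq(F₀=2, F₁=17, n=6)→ [2, 17, 19, 36, 55, 91]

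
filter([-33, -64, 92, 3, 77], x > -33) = [92, 3, 77]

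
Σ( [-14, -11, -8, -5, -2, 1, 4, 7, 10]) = -18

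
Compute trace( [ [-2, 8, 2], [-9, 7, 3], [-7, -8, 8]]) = diagonal: (-2) + 7 + 8
= 13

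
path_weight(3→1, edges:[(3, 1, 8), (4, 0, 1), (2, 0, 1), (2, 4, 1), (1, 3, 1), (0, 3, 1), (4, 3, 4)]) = 8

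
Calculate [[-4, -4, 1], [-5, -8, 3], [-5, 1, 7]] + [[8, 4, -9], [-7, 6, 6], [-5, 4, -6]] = [[4, 0, -8], [-12, -2, 9], [-10, 5, 1]]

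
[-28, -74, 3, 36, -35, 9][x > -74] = [-28, 3, 36, -35, 9]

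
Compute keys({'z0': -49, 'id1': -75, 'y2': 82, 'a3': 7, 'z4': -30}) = ['z0', 'id1', 'y2', 'a3', 'z4']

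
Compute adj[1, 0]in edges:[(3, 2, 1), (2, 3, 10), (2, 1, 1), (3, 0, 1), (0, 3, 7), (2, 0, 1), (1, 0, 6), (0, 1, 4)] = 6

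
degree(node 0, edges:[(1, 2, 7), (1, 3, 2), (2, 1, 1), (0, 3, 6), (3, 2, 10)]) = incident: (0,3)
= 1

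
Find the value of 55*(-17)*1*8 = -7480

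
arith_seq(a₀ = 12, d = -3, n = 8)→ a_0 = 12 + 0*-3 = 12
a_1 = 12 + 1*-3 = 9
a_2 = 12 + 2*-3 = 6
...
= [12, 9, 6, 3, 0, -3, -6, -9]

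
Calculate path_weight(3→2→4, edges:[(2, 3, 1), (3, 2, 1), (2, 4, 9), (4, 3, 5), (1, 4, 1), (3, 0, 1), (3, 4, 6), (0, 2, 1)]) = w(3→2)=1 + w(2→4)=9
= 10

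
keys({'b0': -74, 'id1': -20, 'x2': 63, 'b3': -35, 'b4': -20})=['b0', 'id1', 'x2', 'b3', 'b4']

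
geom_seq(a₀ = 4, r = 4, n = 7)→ a_0 = 4*4^0 = 4
a_1 = 4*4^1 = 16
a_2 = 4*4^2 = 64
...
= [4, 16, 64, 256, 1024, 4096, 16384]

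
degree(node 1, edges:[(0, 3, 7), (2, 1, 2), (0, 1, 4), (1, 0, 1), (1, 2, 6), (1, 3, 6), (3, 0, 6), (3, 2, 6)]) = 5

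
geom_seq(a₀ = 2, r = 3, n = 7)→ [2, 6, 18, 54, 162, 486, 1458]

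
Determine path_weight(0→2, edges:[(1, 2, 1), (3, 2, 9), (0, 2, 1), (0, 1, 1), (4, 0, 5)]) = w(0→2)=1
= 1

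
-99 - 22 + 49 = -72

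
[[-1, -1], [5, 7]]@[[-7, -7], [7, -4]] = C[0][0] = (-1)*(-7) + (-1)*(7) = 0
C[0][1] = (-1)*(-7) + (-1)*(-4) = 11
C[1][0] = (5)*(-7) + (7)*(7) = 14
C[1][1] = (5)*(-7) + (7)*(-4) = -63
= [[0, 11], [14, -63]]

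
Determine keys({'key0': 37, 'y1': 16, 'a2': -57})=['key0', 'y1', 'a2']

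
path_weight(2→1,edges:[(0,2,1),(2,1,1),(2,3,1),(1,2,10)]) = w(2→1)=1
= 1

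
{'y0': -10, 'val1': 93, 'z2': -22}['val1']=93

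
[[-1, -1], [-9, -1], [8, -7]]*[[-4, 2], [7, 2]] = [[-3, -4], [29, -20], [-81, 2]]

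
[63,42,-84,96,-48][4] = -48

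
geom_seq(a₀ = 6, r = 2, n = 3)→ [6, 12, 24]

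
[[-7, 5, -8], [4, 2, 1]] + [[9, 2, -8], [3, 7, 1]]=[[2, 7, -16], [7, 9, 2]]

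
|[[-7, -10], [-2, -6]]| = 22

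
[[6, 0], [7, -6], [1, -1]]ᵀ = [[6, 7, 1], [0, -6, -1]]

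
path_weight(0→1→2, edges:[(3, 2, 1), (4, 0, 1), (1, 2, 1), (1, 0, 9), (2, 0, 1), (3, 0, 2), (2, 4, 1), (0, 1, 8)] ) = w(0→1)=8 + w(1→2)=1
= 9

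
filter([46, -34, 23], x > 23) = [46]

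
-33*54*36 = -64152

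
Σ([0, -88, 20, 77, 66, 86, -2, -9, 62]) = 212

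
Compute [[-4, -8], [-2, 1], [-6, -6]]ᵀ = [[-4, -2, -6], [-8, 1, -6]]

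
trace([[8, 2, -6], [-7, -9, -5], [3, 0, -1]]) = diagonal: 8 + (-9) + (-1)
= -2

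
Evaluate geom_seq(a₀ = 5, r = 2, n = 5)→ a_0 = 5*2^0 = 5
a_1 = 5*2^1 = 10
a_2 = 5*2^2 = 20
...
= [5, 10, 20, 40, 80]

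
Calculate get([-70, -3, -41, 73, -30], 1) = -3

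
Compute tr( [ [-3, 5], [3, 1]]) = -2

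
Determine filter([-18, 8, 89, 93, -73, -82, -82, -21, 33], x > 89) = [93]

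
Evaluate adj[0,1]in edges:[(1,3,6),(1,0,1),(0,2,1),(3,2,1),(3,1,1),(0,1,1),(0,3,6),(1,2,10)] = 1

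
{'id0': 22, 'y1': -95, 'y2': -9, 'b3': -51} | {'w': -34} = {'id0': 22, 'y1': -95, 'y2': -9, 'b3': -51, 'w': -34}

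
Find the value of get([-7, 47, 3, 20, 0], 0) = -7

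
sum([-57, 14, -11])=-54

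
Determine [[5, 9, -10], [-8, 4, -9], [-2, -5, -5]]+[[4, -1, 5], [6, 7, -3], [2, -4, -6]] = [[9, 8, -5], [-2, 11, -12], [0, -9, -11]]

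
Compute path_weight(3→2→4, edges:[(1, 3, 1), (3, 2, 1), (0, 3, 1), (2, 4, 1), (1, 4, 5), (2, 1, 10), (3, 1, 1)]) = 2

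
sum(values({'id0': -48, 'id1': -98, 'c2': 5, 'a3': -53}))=(-48) + (-98) + 5 + (-53)
= -194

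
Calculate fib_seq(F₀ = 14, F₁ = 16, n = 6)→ F_2 = F_1 + F_0 = 30
F_3 = F_2 + F_1 = 46
F_4 = F_3 + F_2 = 76
...
= [14, 16, 30, 46, 76, 122]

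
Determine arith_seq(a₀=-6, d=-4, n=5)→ [-6, -10, -14, -18, -22]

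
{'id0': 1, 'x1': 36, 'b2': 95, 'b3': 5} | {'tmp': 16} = {'id0': 1, 'x1': 36, 'b2': 95, 'b3': 5, 'tmp': 16}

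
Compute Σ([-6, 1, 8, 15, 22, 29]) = 69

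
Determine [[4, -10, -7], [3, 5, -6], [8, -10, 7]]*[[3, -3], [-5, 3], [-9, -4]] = C[0][0] = (4)*(3) + (-10)*(-5) + (-7)*(-9) = 125
C[0][1] = (4)*(-3) + (-10)*(3) + (-7)*(-4) = -14
C[1][0] = (3)*(3) + (5)*(-5) + (-6)*(-9) = 38
C[1][1] = (3)*(-3) + (5)*(3) + (-6)*(-4) = 30
C[2][0] = (8)*(3) + (-10)*(-5) + (7)*(-9) = 11
C[2][1] = (8)*(-3) + (-10)*(3) + (7)*(-4) = -82
= [[125, -14], [38, 30], [11, -82]]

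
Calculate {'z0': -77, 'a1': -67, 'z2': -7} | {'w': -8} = {'z0': -77, 'a1': -67, 'z2': -7, 'w': -8}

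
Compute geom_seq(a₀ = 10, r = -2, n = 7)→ a_0 = 10*(-2)^0 = 10
a_1 = 10*(-2)^1 = -20
a_2 = 10*(-2)^2 = 40
...
= [10, -20, 40, -80, 160, -320, 640]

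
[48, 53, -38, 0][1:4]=[53, -38, 0]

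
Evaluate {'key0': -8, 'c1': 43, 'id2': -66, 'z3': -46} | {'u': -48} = {'key0': -8, 'c1': 43, 'id2': -66, 'z3': -46, 'u': -48}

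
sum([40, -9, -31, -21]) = -21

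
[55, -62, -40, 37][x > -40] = keep x where x > -40: 55✓, -62✗, -40✗, 37✓
= [55, 37]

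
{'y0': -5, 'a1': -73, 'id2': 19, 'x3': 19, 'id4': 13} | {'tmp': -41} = {'y0': -5, 'a1': -73, 'id2': 19, 'x3': 19, 'id4': 13, 'tmp': -41}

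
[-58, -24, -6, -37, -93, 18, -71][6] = -71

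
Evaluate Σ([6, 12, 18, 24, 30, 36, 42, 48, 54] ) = 6 + 12 + 18 + 24 + 30 + 36 + 42 + 48 + 54
= 270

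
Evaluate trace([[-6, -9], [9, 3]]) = diagonal: (-6) + 3
= -3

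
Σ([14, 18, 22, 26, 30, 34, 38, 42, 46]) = 14 + 18 + 22 + 26 + 30 + 34 + 38 + 42 + 46
= 270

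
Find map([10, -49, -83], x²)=(10)²=100, (-49)²=2401, (-83)²=6889
= [100, 2401, 6889]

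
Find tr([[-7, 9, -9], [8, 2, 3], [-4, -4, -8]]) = diagonal: (-7) + 2 + (-8)
= -13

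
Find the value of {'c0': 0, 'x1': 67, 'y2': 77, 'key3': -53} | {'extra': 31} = {'c0': 0, 'x1': 67, 'y2': 77, 'key3': -53, 'extra': 31}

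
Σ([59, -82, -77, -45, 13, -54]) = -186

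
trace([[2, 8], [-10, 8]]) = 10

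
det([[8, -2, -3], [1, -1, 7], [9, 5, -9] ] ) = (1)*(8)*det([[-1, 7], [5, -9]]) + (-1)*(-2)*det([[1, 7], [9, -9]]) + (1)*(-3)*det([[1, -1], [9, 5]])
= -208 + -144 + -42
= -394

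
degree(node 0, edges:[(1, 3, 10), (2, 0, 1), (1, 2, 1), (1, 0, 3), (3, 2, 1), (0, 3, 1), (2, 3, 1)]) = 3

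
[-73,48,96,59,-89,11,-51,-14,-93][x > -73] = keep x where x > -73: -73✗, 48✓, 96✓, 59✓, -89✗, 11✓, -51✓, -14✓, -93✗
= [48, 96, 59, 11, -51, -14]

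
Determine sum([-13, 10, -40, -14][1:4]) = slice → [10, -40, -14]
10 + (-40) + (-14)
= -44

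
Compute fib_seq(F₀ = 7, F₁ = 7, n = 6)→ F_2 = F_1 + F_0 = 14
F_3 = F_2 + F_1 = 21
F_4 = F_3 + F_2 = 35
...
= [7, 7, 14, 21, 35, 56]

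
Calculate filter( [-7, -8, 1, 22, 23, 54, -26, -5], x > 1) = keep x where x > 1: -7✗, -8✗, 1✗, 22✓, 23✓, 54✓, -26✗, -5✗
= [22, 23, 54]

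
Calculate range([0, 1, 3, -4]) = 7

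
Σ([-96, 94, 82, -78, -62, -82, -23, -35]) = -200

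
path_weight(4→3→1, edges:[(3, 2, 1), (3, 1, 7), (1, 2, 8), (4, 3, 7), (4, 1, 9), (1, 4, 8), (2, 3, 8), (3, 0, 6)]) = 14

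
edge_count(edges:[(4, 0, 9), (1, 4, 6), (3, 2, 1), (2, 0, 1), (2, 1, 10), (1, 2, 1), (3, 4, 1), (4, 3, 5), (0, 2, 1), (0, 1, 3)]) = 10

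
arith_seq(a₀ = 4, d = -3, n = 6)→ [4, 1, -2, -5, -8, -11]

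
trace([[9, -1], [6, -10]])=diagonal: 9 + (-10)
= -1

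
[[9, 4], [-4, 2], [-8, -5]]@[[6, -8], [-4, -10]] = C[0][0] = (9)*(6) + (4)*(-4) = 38
C[0][1] = (9)*(-8) + (4)*(-10) = -112
C[1][0] = (-4)*(6) + (2)*(-4) = -32
C[1][1] = (-4)*(-8) + (2)*(-10) = 12
C[2][0] = (-8)*(6) + (-5)*(-4) = -28
C[2][1] = (-8)*(-8) + (-5)*(-10) = 114
= [[38, -112], [-32, 12], [-28, 114]]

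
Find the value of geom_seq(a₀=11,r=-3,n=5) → [11, -33, 99, -297, 891]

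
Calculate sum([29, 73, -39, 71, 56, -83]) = 29 + 73 + (-39) + 71 + 56 + (-83)
= 107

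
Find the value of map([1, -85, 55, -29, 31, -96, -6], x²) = (1)²=1, (-85)²=7225, (55)²=3025, (-29)²=841, (31)²=961, (-96)²=9216, (-6)²=36
= [1, 7225, 3025, 841, 961, 9216, 36]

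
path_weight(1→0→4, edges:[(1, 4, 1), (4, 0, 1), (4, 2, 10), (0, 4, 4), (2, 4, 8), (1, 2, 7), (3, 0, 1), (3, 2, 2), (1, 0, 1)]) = 5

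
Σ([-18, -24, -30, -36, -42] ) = -150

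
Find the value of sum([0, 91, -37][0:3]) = 54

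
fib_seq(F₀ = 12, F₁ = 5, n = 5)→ F_2 = F_1 + F_0 = 17
F_3 = F_2 + F_1 = 22
F_4 = F_3 + F_2 = 39
= [12, 5, 17, 22, 39]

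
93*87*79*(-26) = -16618914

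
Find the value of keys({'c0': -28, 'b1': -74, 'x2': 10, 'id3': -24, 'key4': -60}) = ['c0', 'b1', 'x2', 'id3', 'key4']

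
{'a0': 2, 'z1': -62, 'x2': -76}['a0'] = 2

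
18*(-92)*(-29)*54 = 2593296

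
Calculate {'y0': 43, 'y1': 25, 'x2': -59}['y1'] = 25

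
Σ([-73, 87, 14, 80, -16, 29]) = 121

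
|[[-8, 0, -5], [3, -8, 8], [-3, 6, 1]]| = 478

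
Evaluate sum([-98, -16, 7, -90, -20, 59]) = -158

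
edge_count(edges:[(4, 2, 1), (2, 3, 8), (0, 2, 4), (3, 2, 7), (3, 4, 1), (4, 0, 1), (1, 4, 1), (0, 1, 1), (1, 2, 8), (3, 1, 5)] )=10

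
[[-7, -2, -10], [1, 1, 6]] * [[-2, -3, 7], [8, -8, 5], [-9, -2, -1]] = C[0][0] = (-7)*(-2) + (-2)*(8) + (-10)*(-9) = 88
C[0][1] = (-7)*(-3) + (-2)*(-8) + (-10)*(-2) = 57
C[0][2] = (-7)*(7) + (-2)*(5) + (-10)*(-1) = -49
C[1][0] = (1)*(-2) + (1)*(8) + (6)*(-9) = -48
C[1][1] = (1)*(-3) + (1)*(-8) + (6)*(-2) = -23
C[1][2] = (1)*(7) + (1)*(5) + (6)*(-1) = 6
= [[88, 57, -49], [-48, -23, 6]]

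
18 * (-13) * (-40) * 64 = 599040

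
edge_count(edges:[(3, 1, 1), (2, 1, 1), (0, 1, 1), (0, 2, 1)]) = 4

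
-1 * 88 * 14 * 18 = -22176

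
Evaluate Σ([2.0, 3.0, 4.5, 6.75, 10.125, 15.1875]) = 2.0 + 3.0 + 4.5 + 6.75 + 10.125 + 15.1875
= 41.5625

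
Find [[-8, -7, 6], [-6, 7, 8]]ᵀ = [[-8, -6], [-7, 7], [6, 8]]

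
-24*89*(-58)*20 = 2477760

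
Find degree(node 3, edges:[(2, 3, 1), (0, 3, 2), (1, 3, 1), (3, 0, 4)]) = incident: (2,3), (0,3), (1,3), (3,0)
= 4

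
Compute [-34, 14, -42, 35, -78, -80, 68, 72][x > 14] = keep x where x > 14: -34✗, 14✗, -42✗, 35✓, -78✗, -80✗, 68✓, 72✓
= [35, 68, 72]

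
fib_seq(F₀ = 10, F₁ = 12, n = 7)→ F_2 = F_1 + F_0 = 22
F_3 = F_2 + F_1 = 34
F_4 = F_3 + F_2 = 56
...
= [10, 12, 22, 34, 56, 90, 146]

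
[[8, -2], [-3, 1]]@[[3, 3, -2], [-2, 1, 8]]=C[0][0] = (8)*(3) + (-2)*(-2) = 28
C[0][1] = (8)*(3) + (-2)*(1) = 22
C[0][2] = (8)*(-2) + (-2)*(8) = -32
C[1][0] = (-3)*(3) + (1)*(-2) = -11
C[1][1] = (-3)*(3) + (1)*(1) = -8
C[1][2] = (-3)*(-2) + (1)*(8) = 14
= [[28, 22, -32], [-11, -8, 14]]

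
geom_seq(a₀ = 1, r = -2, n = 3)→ [1, -2, 4]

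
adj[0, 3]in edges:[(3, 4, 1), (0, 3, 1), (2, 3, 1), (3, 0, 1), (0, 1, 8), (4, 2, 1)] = 1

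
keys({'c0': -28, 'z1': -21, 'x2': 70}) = ['c0', 'z1', 'x2']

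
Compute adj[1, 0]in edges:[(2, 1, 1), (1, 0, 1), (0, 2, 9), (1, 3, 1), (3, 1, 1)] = 1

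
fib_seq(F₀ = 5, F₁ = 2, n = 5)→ F_2 = F_1 + F_0 = 7
F_3 = F_2 + F_1 = 9
F_4 = F_3 + F_2 = 16
= [5, 2, 7, 9, 16]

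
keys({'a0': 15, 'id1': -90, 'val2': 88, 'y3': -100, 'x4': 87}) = ['a0', 'id1', 'val2', 'y3', 'x4']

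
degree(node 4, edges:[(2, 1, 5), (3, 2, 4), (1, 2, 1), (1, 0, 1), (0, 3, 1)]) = incident: none
= 0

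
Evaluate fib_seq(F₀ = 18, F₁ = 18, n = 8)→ F_2 = F_1 + F_0 = 36
F_3 = F_2 + F_1 = 54
F_4 = F_3 + F_2 = 90
...
= [18, 18, 36, 54, 90, 144, 234, 378]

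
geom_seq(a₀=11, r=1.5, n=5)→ a_0 = 11*1.5^0 = 11.0
a_1 = 11*1.5^1 = 16.5
a_2 = 11*1.5^2 = 24.75
...
= [11.0, 16.5, 24.75, 37.125, 55.6875]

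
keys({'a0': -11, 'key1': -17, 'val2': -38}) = ['a0', 'key1', 'val2']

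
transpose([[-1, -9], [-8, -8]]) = [[-1, -8], [-9, -8]]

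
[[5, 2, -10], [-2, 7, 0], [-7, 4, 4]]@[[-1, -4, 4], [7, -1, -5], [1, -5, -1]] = C[0][0] = (5)*(-1) + (2)*(7) + (-10)*(1) = -1
C[0][1] = (5)*(-4) + (2)*(-1) + (-10)*(-5) = 28
C[0][2] = (5)*(4) + (2)*(-5) + (-10)*(-1) = 20
C[1][0] = (-2)*(-1) + (7)*(7) + (0)*(1) = 51
C[1][1] = (-2)*(-4) + (7)*(-1) + (0)*(-5) = 1
C[1][2] = (-2)*(4) + (7)*(-5) + (0)*(-1) = -43
... (3 more cells)
= [[-1, 28, 20], [51, 1, -43], [39, 4, -52]]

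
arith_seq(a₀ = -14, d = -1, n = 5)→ [-14, -15, -16, -17, -18]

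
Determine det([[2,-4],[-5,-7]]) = -34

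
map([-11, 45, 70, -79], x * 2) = [-22, 90, 140, -158]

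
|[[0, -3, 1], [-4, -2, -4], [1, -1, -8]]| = (1)*(0)*det([[-2, -4], [-1, -8]]) + (-1)*(-3)*det([[-4, -4], [1, -8]]) + (1)*(1)*det([[-4, -2], [1, -1]])
= 0 + 108 + 6
= 114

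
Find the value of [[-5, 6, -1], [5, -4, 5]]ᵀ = [[-5, 5], [6, -4], [-1, 5]]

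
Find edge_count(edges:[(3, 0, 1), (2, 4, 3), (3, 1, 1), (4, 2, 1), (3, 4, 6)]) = 5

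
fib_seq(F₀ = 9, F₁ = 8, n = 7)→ F_2 = F_1 + F_0 = 17
F_3 = F_2 + F_1 = 25
F_4 = F_3 + F_2 = 42
...
= [9, 8, 17, 25, 42, 67, 109]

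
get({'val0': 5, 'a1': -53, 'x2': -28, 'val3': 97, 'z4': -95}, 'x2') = -28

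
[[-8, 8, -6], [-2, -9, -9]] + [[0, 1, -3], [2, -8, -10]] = [[-8, 9, -9], [0, -17, -19]]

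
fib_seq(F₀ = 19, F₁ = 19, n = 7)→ F_2 = F_1 + F_0 = 38
F_3 = F_2 + F_1 = 57
F_4 = F_3 + F_2 = 95
...
= [19, 19, 38, 57, 95, 152, 247]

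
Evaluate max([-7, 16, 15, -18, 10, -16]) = 16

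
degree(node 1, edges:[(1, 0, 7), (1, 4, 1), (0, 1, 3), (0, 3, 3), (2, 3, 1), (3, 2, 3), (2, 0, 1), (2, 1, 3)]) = 4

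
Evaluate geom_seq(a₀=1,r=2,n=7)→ [1, 2, 4, 8, 16, 32, 64]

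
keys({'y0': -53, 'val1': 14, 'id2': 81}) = ['y0', 'val1', 'id2']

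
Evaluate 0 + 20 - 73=-53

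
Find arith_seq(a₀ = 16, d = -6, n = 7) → a_0 = 16 + 0*-6 = 16
a_1 = 16 + 1*-6 = 10
a_2 = 16 + 2*-6 = 4
...
= [16, 10, 4, -2, -8, -14, -20]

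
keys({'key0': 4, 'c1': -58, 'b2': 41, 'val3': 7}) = ['key0', 'c1', 'b2', 'val3']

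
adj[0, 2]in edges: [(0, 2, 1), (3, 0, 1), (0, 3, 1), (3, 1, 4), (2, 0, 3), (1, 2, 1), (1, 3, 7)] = 1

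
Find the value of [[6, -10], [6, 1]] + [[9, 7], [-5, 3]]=[[15, -3], [1, 4]]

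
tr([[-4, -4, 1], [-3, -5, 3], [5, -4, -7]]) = diagonal: (-4) + (-5) + (-7)
= -16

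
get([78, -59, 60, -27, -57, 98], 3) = -27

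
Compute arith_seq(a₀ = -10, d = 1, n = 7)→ a_0 = -10 + 0*1 = -10
a_1 = -10 + 1*1 = -9
a_2 = -10 + 2*1 = -8
...
= [-10, -9, -8, -7, -6, -5, -4]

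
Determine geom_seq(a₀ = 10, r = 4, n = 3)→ a_0 = 10*4^0 = 10
a_1 = 10*4^1 = 40
a_2 = 10*4^2 = 160
= [10, 40, 160]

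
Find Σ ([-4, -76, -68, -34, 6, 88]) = -88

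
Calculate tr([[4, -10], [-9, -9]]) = -5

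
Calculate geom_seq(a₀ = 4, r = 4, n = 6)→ [4, 16, 64, 256, 1024, 4096]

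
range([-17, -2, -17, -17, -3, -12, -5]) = 15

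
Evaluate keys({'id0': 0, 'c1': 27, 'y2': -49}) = ['id0', 'c1', 'y2']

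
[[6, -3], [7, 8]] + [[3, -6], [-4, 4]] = [[9, -9], [3, 12]]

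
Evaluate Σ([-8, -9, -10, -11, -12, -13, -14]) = (-8) + (-9) + (-10) + (-11) + (-12) + (-13) + (-14)
= -77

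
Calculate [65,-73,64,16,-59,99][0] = 65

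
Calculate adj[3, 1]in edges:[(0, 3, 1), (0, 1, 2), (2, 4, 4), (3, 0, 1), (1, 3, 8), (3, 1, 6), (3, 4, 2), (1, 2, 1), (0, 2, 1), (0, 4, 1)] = 6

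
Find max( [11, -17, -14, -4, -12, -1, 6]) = 11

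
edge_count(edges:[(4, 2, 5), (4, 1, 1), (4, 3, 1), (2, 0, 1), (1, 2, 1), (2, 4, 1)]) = 6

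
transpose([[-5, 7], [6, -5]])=[[-5, 6], [7, -5]]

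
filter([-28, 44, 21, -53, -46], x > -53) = [-28, 44, 21, -46]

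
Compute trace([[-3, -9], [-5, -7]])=diagonal: (-3) + (-7)
= -10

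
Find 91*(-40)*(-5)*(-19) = -345800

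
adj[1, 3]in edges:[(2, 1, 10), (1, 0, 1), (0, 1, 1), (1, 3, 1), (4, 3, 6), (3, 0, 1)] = 1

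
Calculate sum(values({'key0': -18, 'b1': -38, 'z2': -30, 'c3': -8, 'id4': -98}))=-192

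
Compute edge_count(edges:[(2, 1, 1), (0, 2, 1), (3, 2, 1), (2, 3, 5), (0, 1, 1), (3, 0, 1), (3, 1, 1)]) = 7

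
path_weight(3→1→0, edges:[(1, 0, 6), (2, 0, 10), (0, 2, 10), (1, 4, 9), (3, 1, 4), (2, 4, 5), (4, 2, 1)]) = 10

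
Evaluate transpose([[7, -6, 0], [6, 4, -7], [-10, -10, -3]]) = [[7, 6, -10], [-6, 4, -10], [0, -7, -3]]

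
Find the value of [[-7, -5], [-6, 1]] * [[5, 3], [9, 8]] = C[0][0] = (-7)*(5) + (-5)*(9) = -80
C[0][1] = (-7)*(3) + (-5)*(8) = -61
C[1][0] = (-6)*(5) + (1)*(9) = -21
C[1][1] = (-6)*(3) + (1)*(8) = -10
= [[-80, -61], [-21, -10]]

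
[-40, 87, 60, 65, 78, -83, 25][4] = 78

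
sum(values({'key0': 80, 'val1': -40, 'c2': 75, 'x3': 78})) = 80 + (-40) + 75 + 78
= 193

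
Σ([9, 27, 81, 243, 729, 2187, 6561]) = 9 + 27 + 81 + 243 + 729 + 2187 + 6561
= 9837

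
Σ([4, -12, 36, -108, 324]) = 4 + -12 + 36 + -108 + 324
= 244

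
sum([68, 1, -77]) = 68 + 1 + (-77)
= -8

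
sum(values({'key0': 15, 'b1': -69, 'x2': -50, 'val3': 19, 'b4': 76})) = -9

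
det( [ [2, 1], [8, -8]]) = (2)*(-8) - (1)*(8)
= -24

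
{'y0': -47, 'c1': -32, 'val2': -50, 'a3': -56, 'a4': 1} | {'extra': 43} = {'y0': -47, 'c1': -32, 'val2': -50, 'a3': -56, 'a4': 1, 'extra': 43}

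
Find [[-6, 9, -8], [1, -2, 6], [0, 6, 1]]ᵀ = [[-6, 1, 0], [9, -2, 6], [-8, 6, 1]]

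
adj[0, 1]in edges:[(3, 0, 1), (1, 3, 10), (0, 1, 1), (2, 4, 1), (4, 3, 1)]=1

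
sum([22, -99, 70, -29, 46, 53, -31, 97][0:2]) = slice → [22, -99]
22 + (-99)
= -77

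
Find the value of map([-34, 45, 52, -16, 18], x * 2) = -34*2=-68, 45*2=90, 52*2=104, -16*2=-32, 18*2=36
= [-68, 90, 104, -32, 36]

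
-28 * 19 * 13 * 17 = -117572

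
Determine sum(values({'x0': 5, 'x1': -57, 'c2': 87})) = 5 + (-57) + 87
= 35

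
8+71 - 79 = 0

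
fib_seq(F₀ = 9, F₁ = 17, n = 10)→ [9, 17, 26, 43, 69, 112, 181, 293, 474, 767]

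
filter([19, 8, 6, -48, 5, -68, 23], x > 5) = [19, 8, 6, 23]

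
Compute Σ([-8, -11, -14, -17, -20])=(-8) + (-11) + (-14) + (-17) + (-20)
= -70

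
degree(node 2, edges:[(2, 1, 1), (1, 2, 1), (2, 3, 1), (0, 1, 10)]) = incident: (2,1), (1,2), (2,3)
= 3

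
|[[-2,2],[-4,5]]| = -2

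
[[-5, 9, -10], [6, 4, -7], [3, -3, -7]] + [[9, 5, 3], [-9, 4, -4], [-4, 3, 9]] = [[4, 14, -7], [-3, 8, -11], [-1, 0, 2]]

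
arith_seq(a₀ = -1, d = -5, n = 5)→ a_0 = -1 + 0*-5 = -1
a_1 = -1 + 1*-5 = -6
a_2 = -1 + 2*-5 = -11
...
= [-1, -6, -11, -16, -21]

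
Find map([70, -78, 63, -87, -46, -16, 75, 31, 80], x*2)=70*2=140, -78*2=-156, 63*2=126, -87*2=-174, -46*2=-92, -16*2=-32, 75*2=150, 31*2=62, 80*2=160
= [140, -156, 126, -174, -92, -32, 150, 62, 160]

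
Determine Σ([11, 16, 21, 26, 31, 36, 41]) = 11 + 16 + 21 + 26 + 31 + 36 + 41
= 182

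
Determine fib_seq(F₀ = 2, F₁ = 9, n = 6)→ [2, 9, 11, 20, 31, 51]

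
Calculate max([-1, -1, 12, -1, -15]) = 12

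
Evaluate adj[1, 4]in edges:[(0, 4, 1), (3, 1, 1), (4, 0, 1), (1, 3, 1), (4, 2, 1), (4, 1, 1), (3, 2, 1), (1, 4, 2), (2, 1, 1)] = 2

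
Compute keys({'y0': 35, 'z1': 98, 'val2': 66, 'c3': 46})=['y0', 'z1', 'val2', 'c3']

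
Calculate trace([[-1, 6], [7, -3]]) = -4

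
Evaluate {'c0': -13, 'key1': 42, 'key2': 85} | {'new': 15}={'c0': -13, 'key1': 42, 'key2': 85, 'new': 15}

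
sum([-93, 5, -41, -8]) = (-93) + 5 + (-41) + (-8)
= -137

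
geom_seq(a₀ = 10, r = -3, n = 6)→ a_0 = 10*(-3)^0 = 10
a_1 = 10*(-3)^1 = -30
a_2 = 10*(-3)^2 = 90
...
= [10, -30, 90, -270, 810, -2430]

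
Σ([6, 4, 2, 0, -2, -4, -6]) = 0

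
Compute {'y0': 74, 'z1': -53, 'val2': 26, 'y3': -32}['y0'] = 74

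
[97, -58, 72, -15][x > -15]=[97, 72]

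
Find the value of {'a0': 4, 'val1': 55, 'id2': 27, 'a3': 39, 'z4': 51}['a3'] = 39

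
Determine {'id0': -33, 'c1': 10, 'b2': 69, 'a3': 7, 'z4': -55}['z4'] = -55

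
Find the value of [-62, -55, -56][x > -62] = [-55, -56]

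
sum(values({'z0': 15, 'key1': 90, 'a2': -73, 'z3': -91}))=-59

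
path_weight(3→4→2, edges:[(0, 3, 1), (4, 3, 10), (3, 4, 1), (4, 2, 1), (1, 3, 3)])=w(3→4)=1 + w(4→2)=1
= 2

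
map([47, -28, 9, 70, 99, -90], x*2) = 47*2=94, -28*2=-56, 9*2=18, 70*2=140, 99*2=198, -90*2=-180
= [94, -56, 18, 140, 198, -180]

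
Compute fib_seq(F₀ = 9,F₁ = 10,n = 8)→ F_2 = F_1 + F_0 = 19
F_3 = F_2 + F_1 = 29
F_4 = F_3 + F_2 = 48
...
= [9, 10, 19, 29, 48, 77, 125, 202]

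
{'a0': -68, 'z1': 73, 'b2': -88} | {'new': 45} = {'a0': -68, 'z1': 73, 'b2': -88, 'new': 45}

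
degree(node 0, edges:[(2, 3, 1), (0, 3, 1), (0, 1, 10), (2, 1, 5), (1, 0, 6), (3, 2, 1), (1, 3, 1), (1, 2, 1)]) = 3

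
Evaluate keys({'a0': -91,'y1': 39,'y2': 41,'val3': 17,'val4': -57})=['a0', 'y1', 'y2', 'val3', 'val4']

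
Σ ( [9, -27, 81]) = 63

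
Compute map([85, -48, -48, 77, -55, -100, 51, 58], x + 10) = 85+10=95, -48+10=-38, -48+10=-38, 77+10=87, -55+10=-45, -100+10=-90, 51+10=61, 58+10=68
= [95, -38, -38, 87, -45, -90, 61, 68]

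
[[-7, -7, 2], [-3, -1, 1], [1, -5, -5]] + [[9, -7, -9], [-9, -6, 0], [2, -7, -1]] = [[2, -14, -7], [-12, -7, 1], [3, -12, -6]]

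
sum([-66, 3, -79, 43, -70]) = (-66) + 3 + (-79) + 43 + (-70)
= -169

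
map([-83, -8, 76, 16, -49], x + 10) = -83+10=-73, -8+10=2, 76+10=86, 16+10=26, -49+10=-39
= [-73, 2, 86, 26, -39]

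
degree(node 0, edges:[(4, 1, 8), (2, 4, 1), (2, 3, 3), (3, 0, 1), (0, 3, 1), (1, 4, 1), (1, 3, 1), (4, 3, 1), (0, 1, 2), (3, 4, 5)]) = incident: (3,0), (0,3), (0,1)
= 3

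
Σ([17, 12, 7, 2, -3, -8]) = 27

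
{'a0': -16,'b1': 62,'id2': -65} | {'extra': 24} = {'a0': -16, 'b1': 62, 'id2': -65, 'extra': 24}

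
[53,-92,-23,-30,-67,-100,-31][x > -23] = keep x where x > -23: 53✓, -92✗, -23✗, -30✗, -67✗, -100✗, -31✗
= [53]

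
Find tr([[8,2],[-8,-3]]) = 5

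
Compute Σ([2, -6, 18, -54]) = -40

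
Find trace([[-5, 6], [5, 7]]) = diagonal: (-5) + 7
= 2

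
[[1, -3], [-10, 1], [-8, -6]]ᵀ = [[1, -10, -8], [-3, 1, -6]]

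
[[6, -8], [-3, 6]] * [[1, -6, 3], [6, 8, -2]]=C[0][0] = (6)*(1) + (-8)*(6) = -42
C[0][1] = (6)*(-6) + (-8)*(8) = -100
C[0][2] = (6)*(3) + (-8)*(-2) = 34
C[1][0] = (-3)*(1) + (6)*(6) = 33
C[1][1] = (-3)*(-6) + (6)*(8) = 66
C[1][2] = (-3)*(3) + (6)*(-2) = -21
= [[-42, -100, 34], [33, 66, -21]]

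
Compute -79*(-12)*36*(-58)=-1979424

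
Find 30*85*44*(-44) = -4936800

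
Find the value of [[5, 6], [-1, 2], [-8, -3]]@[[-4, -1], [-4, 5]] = [[-44, 25], [-4, 11], [44, -7]]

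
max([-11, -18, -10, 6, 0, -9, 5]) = 6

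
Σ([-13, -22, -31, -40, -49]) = (-13) + (-22) + (-31) + (-40) + (-49)
= -155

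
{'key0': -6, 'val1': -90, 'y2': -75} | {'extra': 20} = {'key0': -6, 'val1': -90, 'y2': -75, 'extra': 20}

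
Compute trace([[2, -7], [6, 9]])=11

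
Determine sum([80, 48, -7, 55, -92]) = 80 + 48 + (-7) + 55 + (-92)
= 84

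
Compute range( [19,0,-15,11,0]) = 34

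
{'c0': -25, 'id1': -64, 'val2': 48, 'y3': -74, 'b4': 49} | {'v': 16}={'c0': -25, 'id1': -64, 'val2': 48, 'y3': -74, 'b4': 49, 'v': 16}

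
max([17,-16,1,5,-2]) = 17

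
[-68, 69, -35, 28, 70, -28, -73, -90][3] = 28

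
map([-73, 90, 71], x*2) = [-146, 180, 142]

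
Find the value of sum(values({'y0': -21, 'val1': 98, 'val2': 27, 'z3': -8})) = (-21) + 98 + 27 + (-8)
= 96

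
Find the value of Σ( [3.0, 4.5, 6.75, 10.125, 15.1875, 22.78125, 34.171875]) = 96.515625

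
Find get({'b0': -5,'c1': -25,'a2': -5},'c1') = -25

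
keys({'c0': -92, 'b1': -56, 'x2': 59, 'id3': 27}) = ['c0', 'b1', 'x2', 'id3']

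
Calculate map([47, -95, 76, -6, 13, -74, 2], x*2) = 47*2=94, -95*2=-190, 76*2=152, -6*2=-12, 13*2=26, -74*2=-148, 2*2=4
= [94, -190, 152, -12, 26, -148, 4]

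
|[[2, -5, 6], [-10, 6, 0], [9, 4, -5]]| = (1)*(2)*det([[6, 0], [4, -5]]) + (-1)*(-5)*det([[-10, 0], [9, -5]]) + (1)*(6)*det([[-10, 6], [9, 4]])
= -60 + 250 + -564
= -374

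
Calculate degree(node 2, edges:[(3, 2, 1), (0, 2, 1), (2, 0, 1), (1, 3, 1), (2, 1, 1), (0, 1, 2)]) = 4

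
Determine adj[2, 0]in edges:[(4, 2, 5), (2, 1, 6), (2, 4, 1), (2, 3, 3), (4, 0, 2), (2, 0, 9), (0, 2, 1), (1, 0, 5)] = 9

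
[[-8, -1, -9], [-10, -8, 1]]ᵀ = [[-8, -10], [-1, -8], [-9, 1]]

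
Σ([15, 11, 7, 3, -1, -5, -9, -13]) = 15 + 11 + 7 + 3 + (-1) + (-5) + (-9) + (-13)
= 8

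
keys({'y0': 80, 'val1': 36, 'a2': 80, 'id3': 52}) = ['y0', 'val1', 'a2', 'id3']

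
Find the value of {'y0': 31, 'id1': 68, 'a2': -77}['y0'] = 31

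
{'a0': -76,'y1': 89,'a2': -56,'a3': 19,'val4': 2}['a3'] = 19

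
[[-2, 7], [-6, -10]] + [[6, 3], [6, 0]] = [[4, 10], [0, -10]]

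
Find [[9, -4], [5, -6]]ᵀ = [[9, 5], [-4, -6]]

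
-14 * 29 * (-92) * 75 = 2801400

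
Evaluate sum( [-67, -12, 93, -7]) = 7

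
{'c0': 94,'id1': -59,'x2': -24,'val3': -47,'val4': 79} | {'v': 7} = {'c0': 94, 'id1': -59, 'x2': -24, 'val3': -47, 'val4': 79, 'v': 7}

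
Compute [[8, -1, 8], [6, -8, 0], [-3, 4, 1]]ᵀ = [[8, 6, -3], [-1, -8, 4], [8, 0, 1]]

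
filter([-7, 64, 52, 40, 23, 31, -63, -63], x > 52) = keep x where x > 52: -7✗, 64✓, 52✗, 40✗, 23✗, 31✗, -63✗, -63✗
= [64]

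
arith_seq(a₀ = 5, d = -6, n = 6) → a_0 = 5 + 0*-6 = 5
a_1 = 5 + 1*-6 = -1
a_2 = 5 + 2*-6 = -7
...
= [5, -1, -7, -13, -19, -25]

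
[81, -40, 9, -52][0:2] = [81, -40]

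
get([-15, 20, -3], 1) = 20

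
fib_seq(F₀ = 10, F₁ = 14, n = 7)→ [10, 14, 24, 38, 62, 100, 162]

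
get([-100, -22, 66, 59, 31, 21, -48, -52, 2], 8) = 2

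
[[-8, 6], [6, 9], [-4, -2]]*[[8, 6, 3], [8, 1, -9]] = C[0][0] = (-8)*(8) + (6)*(8) = -16
C[0][1] = (-8)*(6) + (6)*(1) = -42
C[0][2] = (-8)*(3) + (6)*(-9) = -78
C[1][0] = (6)*(8) + (9)*(8) = 120
C[1][1] = (6)*(6) + (9)*(1) = 45
C[1][2] = (6)*(3) + (9)*(-9) = -63
... (3 more cells)
= [[-16, -42, -78], [120, 45, -63], [-48, -26, 6]]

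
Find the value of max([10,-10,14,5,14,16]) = 16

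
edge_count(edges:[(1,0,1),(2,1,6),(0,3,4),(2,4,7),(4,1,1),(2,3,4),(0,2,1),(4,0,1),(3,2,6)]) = 9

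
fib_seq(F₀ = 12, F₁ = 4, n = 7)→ F_2 = F_1 + F_0 = 16
F_3 = F_2 + F_1 = 20
F_4 = F_3 + F_2 = 36
...
= [12, 4, 16, 20, 36, 56, 92]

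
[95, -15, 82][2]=82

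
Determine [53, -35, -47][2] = -47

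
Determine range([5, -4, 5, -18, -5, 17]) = 35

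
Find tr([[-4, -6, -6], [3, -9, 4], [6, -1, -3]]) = diagonal: (-4) + (-9) + (-3)
= -16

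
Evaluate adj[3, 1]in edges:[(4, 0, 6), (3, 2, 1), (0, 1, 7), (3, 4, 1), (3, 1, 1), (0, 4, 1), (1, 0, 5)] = 1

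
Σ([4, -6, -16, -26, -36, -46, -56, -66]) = -248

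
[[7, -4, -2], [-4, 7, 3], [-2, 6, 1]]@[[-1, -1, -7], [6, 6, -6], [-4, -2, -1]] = [[-23, -27, -23], [34, 40, -17], [34, 36, -23]]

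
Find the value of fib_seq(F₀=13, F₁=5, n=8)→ F_2 = F_1 + F_0 = 18
F_3 = F_2 + F_1 = 23
F_4 = F_3 + F_2 = 41
...
= [13, 5, 18, 23, 41, 64, 105, 169]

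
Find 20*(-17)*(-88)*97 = 2902240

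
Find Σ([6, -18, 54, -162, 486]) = 6 + -18 + 54 + -162 + 486
= 366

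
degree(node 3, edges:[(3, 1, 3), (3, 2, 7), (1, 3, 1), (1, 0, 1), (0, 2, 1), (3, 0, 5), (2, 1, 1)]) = 4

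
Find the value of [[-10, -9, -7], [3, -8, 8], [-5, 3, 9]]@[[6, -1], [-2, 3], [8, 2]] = [[-98, -31], [98, -11], [36, 32]]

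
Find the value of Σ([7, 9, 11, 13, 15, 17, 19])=91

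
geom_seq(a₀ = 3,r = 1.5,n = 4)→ a_0 = 3*1.5^0 = 3.0
a_1 = 3*1.5^1 = 4.5
a_2 = 3*1.5^2 = 6.75
...
= [3.0, 4.5, 6.75, 10.125]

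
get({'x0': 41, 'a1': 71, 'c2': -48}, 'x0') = 41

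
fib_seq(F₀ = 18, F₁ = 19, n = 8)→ F_2 = F_1 + F_0 = 37
F_3 = F_2 + F_1 = 56
F_4 = F_3 + F_2 = 93
...
= [18, 19, 37, 56, 93, 149, 242, 391]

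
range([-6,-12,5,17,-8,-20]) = 37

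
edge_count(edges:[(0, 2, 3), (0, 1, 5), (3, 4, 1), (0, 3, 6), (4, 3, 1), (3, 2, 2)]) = 6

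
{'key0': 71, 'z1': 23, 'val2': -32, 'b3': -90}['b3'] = -90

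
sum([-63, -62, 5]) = -120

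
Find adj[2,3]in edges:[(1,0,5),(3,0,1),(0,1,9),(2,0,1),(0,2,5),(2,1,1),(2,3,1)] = 1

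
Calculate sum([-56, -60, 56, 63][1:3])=slice → [-60, 56]
(-60) + 56
= -4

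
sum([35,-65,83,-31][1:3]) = slice → [-65, 83]
(-65) + 83
= 18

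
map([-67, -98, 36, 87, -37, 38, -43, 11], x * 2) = -67*2=-134, -98*2=-196, 36*2=72, 87*2=174, -37*2=-74, 38*2=76, -43*2=-86, 11*2=22
= [-134, -196, 72, 174, -74, 76, -86, 22]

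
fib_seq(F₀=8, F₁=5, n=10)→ F_2 = F_1 + F_0 = 13
F_3 = F_2 + F_1 = 18
F_4 = F_3 + F_2 = 31
...
= [8, 5, 13, 18, 31, 49, 80, 129, 209, 338]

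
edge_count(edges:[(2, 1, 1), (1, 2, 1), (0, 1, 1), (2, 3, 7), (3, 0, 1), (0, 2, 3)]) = 6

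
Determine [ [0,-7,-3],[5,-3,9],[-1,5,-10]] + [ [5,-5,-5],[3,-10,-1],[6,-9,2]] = [[5, -12, -8], [8, -13, 8], [5, -4, -8]]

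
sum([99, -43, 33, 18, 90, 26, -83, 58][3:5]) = slice → [18, 90]
18 + 90
= 108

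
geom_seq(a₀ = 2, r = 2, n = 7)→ [2, 4, 8, 16, 32, 64, 128]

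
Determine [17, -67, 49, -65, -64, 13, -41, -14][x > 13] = keep x where x > 13: 17✓, -67✗, 49✓, -65✗, -64✗, 13✗, -41✗, -14✗
= [17, 49]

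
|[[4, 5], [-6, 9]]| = 66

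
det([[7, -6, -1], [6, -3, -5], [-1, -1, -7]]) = -161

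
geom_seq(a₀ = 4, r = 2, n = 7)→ a_0 = 4*2^0 = 4
a_1 = 4*2^1 = 8
a_2 = 4*2^2 = 16
...
= [4, 8, 16, 32, 64, 128, 256]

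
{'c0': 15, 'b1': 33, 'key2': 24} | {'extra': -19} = {'c0': 15, 'b1': 33, 'key2': 24, 'extra': -19}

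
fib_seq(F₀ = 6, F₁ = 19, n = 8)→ F_2 = F_1 + F_0 = 25
F_3 = F_2 + F_1 = 44
F_4 = F_3 + F_2 = 69
...
= [6, 19, 25, 44, 69, 113, 182, 295]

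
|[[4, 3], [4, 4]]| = (4)*(4) - (3)*(4)
= 4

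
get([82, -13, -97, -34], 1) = -13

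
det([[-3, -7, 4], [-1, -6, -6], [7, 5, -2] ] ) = 330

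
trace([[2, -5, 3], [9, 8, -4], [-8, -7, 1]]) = diagonal: 2 + 8 + 1
= 11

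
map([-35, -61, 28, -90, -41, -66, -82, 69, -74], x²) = [1225, 3721, 784, 8100, 1681, 4356, 6724, 4761, 5476]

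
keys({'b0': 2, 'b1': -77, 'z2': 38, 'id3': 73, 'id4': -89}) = ['b0', 'b1', 'z2', 'id3', 'id4']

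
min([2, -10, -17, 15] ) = -17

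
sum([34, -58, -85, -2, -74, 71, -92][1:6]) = slice → [-58, -85, -2, -74, 71]
(-58) + (-85) + (-2) + (-74) + 71
= -148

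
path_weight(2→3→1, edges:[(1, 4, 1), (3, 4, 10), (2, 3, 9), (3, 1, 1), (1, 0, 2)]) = w(2→3)=9 + w(3→1)=1
= 10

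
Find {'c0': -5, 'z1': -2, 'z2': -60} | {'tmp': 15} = {'c0': -5, 'z1': -2, 'z2': -60, 'tmp': 15}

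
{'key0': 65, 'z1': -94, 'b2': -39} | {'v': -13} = {'key0': 65, 'z1': -94, 'b2': -39, 'v': -13}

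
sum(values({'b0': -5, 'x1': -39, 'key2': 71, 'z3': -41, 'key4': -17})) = -31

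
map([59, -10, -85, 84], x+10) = 59+10=69, -10+10=0, -85+10=-75, 84+10=94
= [69, 0, -75, 94]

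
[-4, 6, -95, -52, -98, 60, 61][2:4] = [-95, -52]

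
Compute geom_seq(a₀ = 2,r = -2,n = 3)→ [2, -4, 8]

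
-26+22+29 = 25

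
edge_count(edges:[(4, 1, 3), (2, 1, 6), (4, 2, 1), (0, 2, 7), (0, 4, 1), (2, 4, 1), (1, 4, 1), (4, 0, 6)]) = 8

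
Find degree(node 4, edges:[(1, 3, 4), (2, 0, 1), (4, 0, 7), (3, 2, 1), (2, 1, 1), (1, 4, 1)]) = 2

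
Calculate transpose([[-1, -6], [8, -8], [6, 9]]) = [[-1, 8, 6], [-6, -8, 9]]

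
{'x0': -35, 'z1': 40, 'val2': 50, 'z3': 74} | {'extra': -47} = {'x0': -35, 'z1': 40, 'val2': 50, 'z3': 74, 'extra': -47}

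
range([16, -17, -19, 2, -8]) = 35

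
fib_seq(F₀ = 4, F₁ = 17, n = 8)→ F_2 = F_1 + F_0 = 21
F_3 = F_2 + F_1 = 38
F_4 = F_3 + F_2 = 59
...
= [4, 17, 21, 38, 59, 97, 156, 253]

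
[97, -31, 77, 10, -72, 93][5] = 93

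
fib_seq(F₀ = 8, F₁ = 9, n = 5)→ F_2 = F_1 + F_0 = 17
F_3 = F_2 + F_1 = 26
F_4 = F_3 + F_2 = 43
= [8, 9, 17, 26, 43]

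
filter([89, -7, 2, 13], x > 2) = keep x where x > 2: 89✓, -7✗, 2✗, 13✓
= [89, 13]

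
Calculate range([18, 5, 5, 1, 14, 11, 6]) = 17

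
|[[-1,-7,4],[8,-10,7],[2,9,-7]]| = -129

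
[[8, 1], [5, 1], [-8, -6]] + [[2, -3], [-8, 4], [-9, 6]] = [[10, -2], [-3, 5], [-17, 0]]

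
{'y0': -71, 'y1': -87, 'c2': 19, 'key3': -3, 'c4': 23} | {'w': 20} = {'y0': -71, 'y1': -87, 'c2': 19, 'key3': -3, 'c4': 23, 'w': 20}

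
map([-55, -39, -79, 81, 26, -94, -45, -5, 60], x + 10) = [-45, -29, -69, 91, 36, -84, -35, 5, 70]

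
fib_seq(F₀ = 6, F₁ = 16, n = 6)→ [6, 16, 22, 38, 60, 98]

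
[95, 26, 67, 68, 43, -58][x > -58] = keep x where x > -58: 95✓, 26✓, 67✓, 68✓, 43✓, -58✗
= [95, 26, 67, 68, 43]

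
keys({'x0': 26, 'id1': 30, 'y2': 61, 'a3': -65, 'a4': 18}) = ['x0', 'id1', 'y2', 'a3', 'a4']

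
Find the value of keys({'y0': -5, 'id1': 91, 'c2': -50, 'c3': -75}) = ['y0', 'id1', 'c2', 'c3']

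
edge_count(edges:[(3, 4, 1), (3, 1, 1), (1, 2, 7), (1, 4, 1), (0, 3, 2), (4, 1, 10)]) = 6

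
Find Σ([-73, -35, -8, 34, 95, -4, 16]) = 25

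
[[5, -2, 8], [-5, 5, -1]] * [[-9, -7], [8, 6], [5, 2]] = [[-21, -31], [80, 63]]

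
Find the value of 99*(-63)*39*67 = -16297281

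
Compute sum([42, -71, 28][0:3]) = -1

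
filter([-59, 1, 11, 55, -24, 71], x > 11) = [55, 71]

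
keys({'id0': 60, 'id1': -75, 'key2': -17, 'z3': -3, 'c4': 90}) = ['id0', 'id1', 'key2', 'z3', 'c4']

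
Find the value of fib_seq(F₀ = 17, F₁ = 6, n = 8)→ F_2 = F_1 + F_0 = 23
F_3 = F_2 + F_1 = 29
F_4 = F_3 + F_2 = 52
...
= [17, 6, 23, 29, 52, 81, 133, 214]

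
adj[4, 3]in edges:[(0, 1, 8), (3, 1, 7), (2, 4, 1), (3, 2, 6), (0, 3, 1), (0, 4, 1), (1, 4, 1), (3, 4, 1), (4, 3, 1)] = 1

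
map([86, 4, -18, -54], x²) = [7396, 16, 324, 2916]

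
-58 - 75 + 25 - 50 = -158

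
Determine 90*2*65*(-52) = -608400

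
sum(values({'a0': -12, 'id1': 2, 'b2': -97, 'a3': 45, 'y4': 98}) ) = (-12) + 2 + (-97) + 45 + 98
= 36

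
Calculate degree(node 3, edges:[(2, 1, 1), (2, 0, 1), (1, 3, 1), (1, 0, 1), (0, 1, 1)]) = incident: (1,3)
= 1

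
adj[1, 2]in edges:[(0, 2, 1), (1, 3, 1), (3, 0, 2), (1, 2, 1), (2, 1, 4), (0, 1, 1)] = 1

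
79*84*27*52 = 9316944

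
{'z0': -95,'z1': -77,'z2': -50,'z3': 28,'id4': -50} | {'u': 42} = {'z0': -95, 'z1': -77, 'z2': -50, 'z3': 28, 'id4': -50, 'u': 42}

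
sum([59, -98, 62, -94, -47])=59 + (-98) + 62 + (-94) + (-47)
= -118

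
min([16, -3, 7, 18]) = -3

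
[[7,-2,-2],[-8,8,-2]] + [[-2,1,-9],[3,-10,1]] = [[5, -1, -11], [-5, -2, -1]]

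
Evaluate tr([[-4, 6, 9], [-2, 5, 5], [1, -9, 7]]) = diagonal: (-4) + 5 + 7
= 8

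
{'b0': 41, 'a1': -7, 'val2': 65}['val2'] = 65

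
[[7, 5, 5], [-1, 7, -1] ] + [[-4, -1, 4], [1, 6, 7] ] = [[3, 4, 9], [0, 13, 6]]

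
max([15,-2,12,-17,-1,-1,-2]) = 15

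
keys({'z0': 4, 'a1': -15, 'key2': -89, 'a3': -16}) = ['z0', 'a1', 'key2', 'a3']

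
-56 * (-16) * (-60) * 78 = -4193280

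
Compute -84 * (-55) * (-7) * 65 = -2102100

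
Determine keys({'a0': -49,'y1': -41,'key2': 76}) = ['a0', 'y1', 'key2']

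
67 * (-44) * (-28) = 82544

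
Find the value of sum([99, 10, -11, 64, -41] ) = 121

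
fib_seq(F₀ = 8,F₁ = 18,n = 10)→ F_2 = F_1 + F_0 = 26
F_3 = F_2 + F_1 = 44
F_4 = F_3 + F_2 = 70
...
= [8, 18, 26, 44, 70, 114, 184, 298, 482, 780]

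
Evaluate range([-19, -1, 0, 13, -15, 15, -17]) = 34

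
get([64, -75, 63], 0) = 64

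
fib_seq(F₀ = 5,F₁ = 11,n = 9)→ F_2 = F_1 + F_0 = 16
F_3 = F_2 + F_1 = 27
F_4 = F_3 + F_2 = 43
...
= [5, 11, 16, 27, 43, 70, 113, 183, 296]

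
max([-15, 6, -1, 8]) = 8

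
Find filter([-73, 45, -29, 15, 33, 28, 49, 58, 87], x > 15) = [45, 33, 28, 49, 58, 87]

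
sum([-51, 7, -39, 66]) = -17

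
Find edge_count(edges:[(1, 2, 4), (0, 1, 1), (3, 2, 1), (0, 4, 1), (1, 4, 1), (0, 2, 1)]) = 6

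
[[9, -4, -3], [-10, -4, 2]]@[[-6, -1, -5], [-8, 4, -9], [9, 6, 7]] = C[0][0] = (9)*(-6) + (-4)*(-8) + (-3)*(9) = -49
C[0][1] = (9)*(-1) + (-4)*(4) + (-3)*(6) = -43
C[0][2] = (9)*(-5) + (-4)*(-9) + (-3)*(7) = -30
C[1][0] = (-10)*(-6) + (-4)*(-8) + (2)*(9) = 110
C[1][1] = (-10)*(-1) + (-4)*(4) + (2)*(6) = 6
C[1][2] = (-10)*(-5) + (-4)*(-9) + (2)*(7) = 100
= [[-49, -43, -30], [110, 6, 100]]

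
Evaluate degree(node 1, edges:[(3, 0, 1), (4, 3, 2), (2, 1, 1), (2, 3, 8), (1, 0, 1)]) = incident: (2,1), (1,0)
= 2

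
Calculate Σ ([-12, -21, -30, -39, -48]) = -150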